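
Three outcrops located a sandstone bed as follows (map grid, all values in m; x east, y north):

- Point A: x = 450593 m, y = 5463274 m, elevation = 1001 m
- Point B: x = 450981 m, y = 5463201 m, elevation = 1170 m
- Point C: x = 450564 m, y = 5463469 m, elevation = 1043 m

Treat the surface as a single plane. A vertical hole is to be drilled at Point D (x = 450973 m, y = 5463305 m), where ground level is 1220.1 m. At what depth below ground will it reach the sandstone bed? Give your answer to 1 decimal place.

Two edge vectors: Point A→Point B = (388, -73, 169), Point A→Point C = (-29, 195, 42).
Normal n = (Point A→Point B) × (Point A→Point C) = (-36021, -21197, 73543).
So ∂z/∂x = −n_x/n_z = 0.489795086 and ∂z/∂y = −n_y/n_z = 0.288225936.
Intercept c from Point A: 1001 − 220698.24 − 1574657.26 = −1794354.50.
At (450973, 5463305): z_contact = 220884.36 + 1574666.20 − 1794354.50 = 1196.06 m.
Depth below ground = 1220.1 − 1196.06 = 24.0 m.

24.0 m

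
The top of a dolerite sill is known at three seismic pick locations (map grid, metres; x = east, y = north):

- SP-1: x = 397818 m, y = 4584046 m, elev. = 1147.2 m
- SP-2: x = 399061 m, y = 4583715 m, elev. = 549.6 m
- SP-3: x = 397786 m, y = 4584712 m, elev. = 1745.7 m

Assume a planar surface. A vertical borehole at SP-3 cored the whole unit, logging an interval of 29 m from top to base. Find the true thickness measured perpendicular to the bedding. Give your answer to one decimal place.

Let the plane be z = a·x + b·y + c.
SP-2−SP-1: 1243a − 331b = −597.6;  SP-3−SP-1: −32a + 666b = 598.5.
Solving gives a = −0.24460, b = 0.88690.
|∇z| = √(a²+b²) = 0.92001, so dip δ = arctan(0.92001) = 42.61°.
True thickness = vertical thickness × cos δ = 29 × cos 42.61° = 21.3 m.

21.3 m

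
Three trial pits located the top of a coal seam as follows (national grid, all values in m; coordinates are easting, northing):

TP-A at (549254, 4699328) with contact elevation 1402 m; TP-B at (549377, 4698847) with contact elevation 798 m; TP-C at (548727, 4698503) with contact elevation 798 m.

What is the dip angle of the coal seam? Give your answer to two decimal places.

51.37°

Two edge vectors: TP-A→TP-B = (123, -481, -604), TP-A→TP-C = (-527, -825, -604).
Normal n = (TP-A→TP-B) × (TP-A→TP-C) = (-207776, 392600, -354962).
So ∂z/∂easting = −n_x/n_z = −0.58535 and ∂z/∂northing = −n_y/n_z = 1.10603.
Gradient magnitude |∇z| = √(a² + b²) = √(0.34263 + 1.22331) = 1.25138.
True dip = arctan(1.25138) = 51.37°, dipping toward SSE (azimuth ≈ 152°).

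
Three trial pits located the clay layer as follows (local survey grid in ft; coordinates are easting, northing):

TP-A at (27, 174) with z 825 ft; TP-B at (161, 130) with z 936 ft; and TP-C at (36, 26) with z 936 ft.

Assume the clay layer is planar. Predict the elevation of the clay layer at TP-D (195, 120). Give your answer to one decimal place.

963.3 ft

Let the plane be z = a·easting + b·northing + c.
TP-B−TP-A: 134a − 44b = 111;  TP-C−TP-A: 9a − 148b = 111.
Solving gives a = 0.59395, b = −0.71388.
Then c = 825 − a·27 − b·174 = 933.18.
At (195, 120): z = 115.8 − 85.7 + 933.18 = 963.3 ft.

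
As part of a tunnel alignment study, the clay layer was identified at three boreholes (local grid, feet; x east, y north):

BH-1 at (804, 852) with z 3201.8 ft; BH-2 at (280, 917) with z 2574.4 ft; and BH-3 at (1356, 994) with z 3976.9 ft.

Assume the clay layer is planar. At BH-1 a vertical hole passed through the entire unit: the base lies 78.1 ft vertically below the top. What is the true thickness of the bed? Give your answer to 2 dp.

45.91 ft

Two edge vectors: BH-1→BH-2 = (-524, 65, -627.4), BH-1→BH-3 = (552, 142, 775.1).
Normal n = (BH-1→BH-2) × (BH-1→BH-3) = (139472.3, 59827.6, -110288).
So ∂z/∂x = −n_x/n_z = 1.26462 and ∂z/∂y = −n_y/n_z = 0.54247.
|∇z| = √(a²+b²) = 1.37606, so dip δ = arctan(1.37606) = 53.99°.
True thickness = vertical thickness × cos δ = 78.1 × cos 53.99° = 45.91 ft.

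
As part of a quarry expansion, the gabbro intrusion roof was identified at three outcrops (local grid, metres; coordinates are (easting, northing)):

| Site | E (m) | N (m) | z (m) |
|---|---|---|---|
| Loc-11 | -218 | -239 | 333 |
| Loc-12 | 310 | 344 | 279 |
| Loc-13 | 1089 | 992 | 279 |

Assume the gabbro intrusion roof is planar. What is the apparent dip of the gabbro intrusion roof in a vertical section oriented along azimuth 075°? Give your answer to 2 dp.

Two edge vectors: Loc-11→Loc-12 = (528, 583, -54), Loc-11→Loc-13 = (1307, 1231, -54).
Normal n = (Loc-11→Loc-12) × (Loc-11→Loc-13) = (34992, -42066, -112013).
So ∂z/∂E = −n_x/n_z = 0.31239 and ∂z/∂N = −n_y/n_z = −0.37555.
Unit vector along 075° is (sin 75°, cos 75°) = (0.9659, 0.2588).
Slope in that direction = a·(0.9659) + b·(0.2588) = 0.20455.
Apparent dip = arctan|0.20455| = 11.56° (true dip is 26.0°, so apparent ≤ true as expected).

11.56°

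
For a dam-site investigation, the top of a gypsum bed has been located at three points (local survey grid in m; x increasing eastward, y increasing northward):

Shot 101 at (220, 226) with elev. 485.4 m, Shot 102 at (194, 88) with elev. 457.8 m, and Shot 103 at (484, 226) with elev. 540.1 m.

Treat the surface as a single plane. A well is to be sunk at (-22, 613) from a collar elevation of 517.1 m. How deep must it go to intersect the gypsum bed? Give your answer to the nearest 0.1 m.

Two edge vectors: Shot 101→Shot 102 = (-26, -138, -27.6), Shot 101→Shot 103 = (264, 0, 54.7).
Normal n = (Shot 101→Shot 102) × (Shot 101→Shot 103) = (-7548.6, -5864.2, 36432).
So ∂z/∂x = −n_x/n_z = 0.20720 and ∂z/∂y = −n_y/n_z = 0.16096.
Intercept c from Shot 101: 485.4 − 45.58 − 36.38 = 403.44.
At (-22, 613): z_contact = −4.56 + 98.67 + 403.44 = 497.55 m.
Depth below ground = 517.1 − 497.55 = 19.5 m.

19.5 m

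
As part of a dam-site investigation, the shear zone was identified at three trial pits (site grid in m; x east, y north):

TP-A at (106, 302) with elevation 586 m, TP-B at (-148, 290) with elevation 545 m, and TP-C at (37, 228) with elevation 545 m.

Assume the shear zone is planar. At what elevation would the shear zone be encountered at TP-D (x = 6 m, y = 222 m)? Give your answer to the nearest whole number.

Two edge vectors: TP-A→TP-B = (-254, -12, -41), TP-A→TP-C = (-69, -74, -41).
Normal n = (TP-A→TP-B) × (TP-A→TP-C) = (-2542, -7585, 17968).
So ∂z/∂x = −n_x/n_z = 0.14147 and ∂z/∂y = −n_y/n_z = 0.42214.
Intercept c from TP-A: 586 − 15.00 − 127.49 = 443.52.
At (6, 222): z = 0.8 + 93.7 + 443.52 = 538.1 m.

538 m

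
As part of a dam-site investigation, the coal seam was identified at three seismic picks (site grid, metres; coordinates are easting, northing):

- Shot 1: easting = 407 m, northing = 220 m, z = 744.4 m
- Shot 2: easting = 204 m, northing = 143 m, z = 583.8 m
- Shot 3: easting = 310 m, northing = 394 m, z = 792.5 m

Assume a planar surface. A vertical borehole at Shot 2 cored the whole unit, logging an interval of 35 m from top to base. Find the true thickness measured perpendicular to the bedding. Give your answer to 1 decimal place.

27.1 m

Let the plane be z = a·easting + b·northing + c.
Shot 2−Shot 1: −203a − 77b = −160.6;  Shot 3−Shot 1: −97a + 174b = 48.1.
Solving gives a = 0.56649, b = 0.59224.
|∇z| = √(a²+b²) = 0.81955, so dip δ = arctan(0.81955) = 39.34°.
True thickness = vertical thickness × cos δ = 35 × cos 39.34° = 27.1 m.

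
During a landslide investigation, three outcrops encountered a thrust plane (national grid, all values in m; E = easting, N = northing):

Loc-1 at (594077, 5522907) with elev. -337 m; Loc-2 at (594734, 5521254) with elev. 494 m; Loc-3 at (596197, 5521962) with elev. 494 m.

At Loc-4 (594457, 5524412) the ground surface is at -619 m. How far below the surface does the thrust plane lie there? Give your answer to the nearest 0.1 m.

275.0 m

Let the plane be z = a·E + b·N + c.
Loc-2−Loc-1: 657a − 1653b = 831;  Loc-3−Loc-1: 2120a − 945b = 831.
Solving gives a = 0.204039889, b = −0.421624799.
Then c = -337 − a·594077 − b·5522907 = 2207042.15.
At (594457, 5524412): z_contact = 121292.94 − 2329229.10 + 2207042.15 = -894.01 m.
Depth below ground = -619 − (-894.01) = 275.0 m.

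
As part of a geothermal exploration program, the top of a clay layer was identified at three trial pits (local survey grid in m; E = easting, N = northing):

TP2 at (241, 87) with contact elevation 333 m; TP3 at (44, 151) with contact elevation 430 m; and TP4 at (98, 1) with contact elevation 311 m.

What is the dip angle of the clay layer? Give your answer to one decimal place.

36.7°

Two edge vectors: TP2→TP3 = (-197, 64, 97), TP2→TP4 = (-143, -86, -22).
Normal n = (TP2→TP3) × (TP2→TP4) = (6934, -18205, 26094).
So ∂z/∂E = −n_x/n_z = −0.26573 and ∂z/∂N = −n_y/n_z = 0.69767.
Gradient magnitude |∇z| = √(a² + b²) = √(0.07061 + 0.48674) = 0.74656.
True dip = arctan(0.74656) = 36.7°, dipping toward SSE (azimuth ≈ 159°).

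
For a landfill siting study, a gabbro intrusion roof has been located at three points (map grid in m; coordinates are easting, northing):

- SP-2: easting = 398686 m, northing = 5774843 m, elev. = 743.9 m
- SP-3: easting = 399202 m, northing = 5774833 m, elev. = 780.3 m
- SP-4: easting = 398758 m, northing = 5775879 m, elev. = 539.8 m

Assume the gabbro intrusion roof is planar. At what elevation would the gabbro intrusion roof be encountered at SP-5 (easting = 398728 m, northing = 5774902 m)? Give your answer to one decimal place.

Two edge vectors: SP-2→SP-3 = (516, -10, 36.4), SP-2→SP-4 = (72, 1036, -204.1).
Normal n = (SP-2→SP-3) × (SP-2→SP-4) = (-35669.4, 107936.4, 535296).
So ∂z/∂easting = −n_x/n_z = 0.066634909 and ∂z/∂northing = −n_y/n_z = −0.201638720.
Intercept c from SP-2: 743.9 − 26566.41 + 1164431.95 = 1138609.44.
At (398728, 5774902): z = 26569.2 − 1164443.8 + 1138609.44 = 734.8 m.

734.8 m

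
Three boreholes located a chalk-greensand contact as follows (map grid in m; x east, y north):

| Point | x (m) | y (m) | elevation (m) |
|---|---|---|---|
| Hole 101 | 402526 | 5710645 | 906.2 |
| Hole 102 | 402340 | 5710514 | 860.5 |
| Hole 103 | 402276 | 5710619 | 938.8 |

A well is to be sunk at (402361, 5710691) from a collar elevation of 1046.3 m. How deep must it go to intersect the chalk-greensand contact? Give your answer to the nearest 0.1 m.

79.0 m

Let the plane be z = a·x + b·y + c.
Hole 102−Hole 101: −186a − 131b = −45.7;  Hole 103−Hole 101: −250a − 26b = 32.6.
Solving gives a = −0.195557785, b = 0.626517160.
Then c = 906.2 − a·402526 − b·5710645 = −3498193.79.
At (402361, 5710691): z_contact = −78684.83 + 3577845.91 − 3498193.79 = 967.29 m.
Depth below ground = 1046.3 − 967.29 = 79.0 m.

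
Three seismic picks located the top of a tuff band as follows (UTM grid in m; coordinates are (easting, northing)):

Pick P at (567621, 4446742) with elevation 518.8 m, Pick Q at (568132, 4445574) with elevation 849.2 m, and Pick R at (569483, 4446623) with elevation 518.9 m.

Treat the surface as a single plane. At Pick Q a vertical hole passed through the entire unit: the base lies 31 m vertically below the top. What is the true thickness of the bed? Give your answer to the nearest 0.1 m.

Let the plane be z = a·E + b·N + c.
Pick Q−Pick P: 511a − 1168b = 330.4;  Pick R−Pick P: 1862a − 119b = 0.1.
Solving gives a = −0.01854, b = −0.29099.
|∇z| = √(a²+b²) = 0.29158, so dip δ = arctan(0.29158) = 16.26°.
True thickness = vertical thickness × cos δ = 31 × cos 16.26° = 29.8 m.

29.8 m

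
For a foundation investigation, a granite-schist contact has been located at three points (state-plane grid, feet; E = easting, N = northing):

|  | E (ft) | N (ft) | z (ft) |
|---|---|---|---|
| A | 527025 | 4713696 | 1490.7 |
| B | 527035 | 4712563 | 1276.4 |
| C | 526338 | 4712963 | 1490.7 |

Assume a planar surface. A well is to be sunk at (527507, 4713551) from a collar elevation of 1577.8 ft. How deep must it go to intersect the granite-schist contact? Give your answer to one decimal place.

Two edge vectors: A→B = (10, -1133, -214.3), A→C = (-687, -733, 0).
Normal n = (A→B) × (A→C) = (-157081.9, 147224.1, -785701).
So ∂z/∂E = −n_x/n_z = −0.199925799 and ∂z/∂N = −n_y/n_z = 0.187379296.
Intercept c from A: 1490.7 + 105365.89 − 883249.04 = −776392.44.
At (527507, 4713551): z_contact = −105462.26 + 883221.87 − 776392.44 = 1367.17 ft.
Depth below ground = 1577.8 − 1367.17 = 210.6 ft.

210.6 ft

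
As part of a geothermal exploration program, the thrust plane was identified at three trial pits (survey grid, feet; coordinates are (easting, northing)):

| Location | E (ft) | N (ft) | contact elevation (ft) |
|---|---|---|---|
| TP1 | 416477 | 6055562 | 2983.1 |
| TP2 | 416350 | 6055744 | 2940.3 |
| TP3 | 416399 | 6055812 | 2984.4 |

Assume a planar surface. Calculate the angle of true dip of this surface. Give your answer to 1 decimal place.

33.2°

Two edge vectors: TP1→TP2 = (-127, 182, -42.8), TP1→TP3 = (-78, 250, 1.3).
Normal n = (TP1→TP2) × (TP1→TP3) = (10936.6, 3503.5, -17554).
So ∂z/∂E = −n_x/n_z = 0.62303 and ∂z/∂N = −n_y/n_z = 0.19958.
Gradient magnitude |∇z| = √(a² + b²) = √(0.38816 + 0.03983) = 0.65421.
True dip = arctan(0.65421) = 33.2°, dipping toward WSW (azimuth ≈ 252°).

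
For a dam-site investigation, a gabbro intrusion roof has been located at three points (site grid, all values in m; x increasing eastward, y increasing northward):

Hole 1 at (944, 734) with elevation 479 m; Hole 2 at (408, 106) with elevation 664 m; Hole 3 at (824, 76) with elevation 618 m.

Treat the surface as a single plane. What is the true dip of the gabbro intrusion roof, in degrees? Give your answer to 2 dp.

Two edge vectors: Hole 1→Hole 2 = (-536, -628, 185), Hole 1→Hole 3 = (-120, -658, 139).
Normal n = (Hole 1→Hole 2) × (Hole 1→Hole 3) = (34438, 52304, 277328).
So ∂z/∂x = −n_x/n_z = −0.12418 and ∂z/∂y = −n_y/n_z = −0.18860.
Gradient magnitude |∇z| = √(a² + b²) = √(0.01542 + 0.03557) = 0.22581.
True dip = arctan(0.22581) = 12.72°, dipping toward NNE (azimuth ≈ 033°).

12.72°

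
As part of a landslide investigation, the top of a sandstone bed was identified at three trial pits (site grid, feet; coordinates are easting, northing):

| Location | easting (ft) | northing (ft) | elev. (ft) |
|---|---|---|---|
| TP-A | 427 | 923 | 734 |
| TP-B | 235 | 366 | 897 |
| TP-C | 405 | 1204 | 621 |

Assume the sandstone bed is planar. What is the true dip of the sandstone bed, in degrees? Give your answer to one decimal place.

Let the plane be z = a·easting + b·northing + c.
TP-B−TP-A: −192a − 557b = 163;  TP-C−TP-A: −22a + 281b = −113.
Solving gives a = 0.25886, b = −0.38187.
Gradient magnitude |∇z| = √(a² + b²) = √(0.06701 + 0.14582) = 0.46134.
True dip = arctan(0.46134) = 24.8°, dipping toward NW (azimuth ≈ 326°).

24.8°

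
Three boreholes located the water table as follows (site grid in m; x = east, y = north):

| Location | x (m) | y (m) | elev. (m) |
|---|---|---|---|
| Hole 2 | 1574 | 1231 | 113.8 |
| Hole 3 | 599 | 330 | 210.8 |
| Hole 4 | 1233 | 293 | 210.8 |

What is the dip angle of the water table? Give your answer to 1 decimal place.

5.8°

Let the plane be z = a·x + b·y + c.
Hole 3−Hole 2: −975a − 901b = 97;  Hole 4−Hole 2: −341a − 938b = 97.
Solving gives a = −0.00591, b = −0.10126.
Gradient magnitude |∇z| = √(a² + b²) = √(0.00003 + 0.01025) = 0.10144.
True dip = arctan(0.10144) = 5.8°, dipping toward N (azimuth ≈ 003°).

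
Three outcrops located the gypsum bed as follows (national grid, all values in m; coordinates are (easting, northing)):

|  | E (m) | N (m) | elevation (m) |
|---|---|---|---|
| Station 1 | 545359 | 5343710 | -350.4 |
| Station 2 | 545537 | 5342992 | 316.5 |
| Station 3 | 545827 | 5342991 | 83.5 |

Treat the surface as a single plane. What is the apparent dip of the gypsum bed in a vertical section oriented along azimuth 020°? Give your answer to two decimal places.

53.21°

Two edge vectors: Station 1→Station 2 = (178, -718, 666.9), Station 1→Station 3 = (468, -719, 433.9).
Normal n = (Station 1→Station 2) × (Station 1→Station 3) = (167960.9, 234875, 208042).
So ∂z/∂E = −n_x/n_z = −0.80734 and ∂z/∂N = −n_y/n_z = −1.12898.
Unit vector along 020° is (sin 20°, cos 20°) = (0.3420, 0.9397).
Slope in that direction = a·(0.3420) + b·(0.9397) = −1.33702.
Apparent dip = arctan|1.33702| = 53.21° (true dip is 54.2°, so apparent ≤ true as expected).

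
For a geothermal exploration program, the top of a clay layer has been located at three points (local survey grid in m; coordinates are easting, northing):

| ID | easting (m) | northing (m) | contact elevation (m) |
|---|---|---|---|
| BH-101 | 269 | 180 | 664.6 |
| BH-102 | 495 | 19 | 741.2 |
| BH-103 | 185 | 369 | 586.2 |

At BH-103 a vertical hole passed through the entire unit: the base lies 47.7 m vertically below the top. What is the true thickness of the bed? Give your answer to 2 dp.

Let the plane be z = a·easting + b·northing + c.
BH-102−BH-101: 226a − 161b = 76.6;  BH-103−BH-101: −84a + 189b = −78.4.
Solving gives a = 0.06355, b = −0.38657.
|∇z| = √(a²+b²) = 0.39176, so dip δ = arctan(0.39176) = 21.39°.
True thickness = vertical thickness × cos δ = 47.7 × cos 21.39° = 44.41 m.

44.41 m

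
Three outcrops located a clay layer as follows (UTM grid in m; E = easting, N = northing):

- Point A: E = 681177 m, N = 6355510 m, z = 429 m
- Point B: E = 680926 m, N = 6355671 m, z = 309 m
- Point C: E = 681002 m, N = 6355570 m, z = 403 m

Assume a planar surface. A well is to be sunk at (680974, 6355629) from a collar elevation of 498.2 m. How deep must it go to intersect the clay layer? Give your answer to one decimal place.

153.9 m

Let the plane be z = a·E + b·N + c.
Point B−Point A: −251a + 161b = −120;  Point C−Point A: −175a + 60b = −26.
Solving gives a = −0.229813191, b = −1.103621807.
Then c = 429 − a·681177 − b·6355510 = 7171051.89.
At (680974, 6355629): z_contact = −156496.81 − 7014210.76 + 7171051.89 = 344.32 m.
Depth below ground = 498.2 − 344.32 = 153.9 m.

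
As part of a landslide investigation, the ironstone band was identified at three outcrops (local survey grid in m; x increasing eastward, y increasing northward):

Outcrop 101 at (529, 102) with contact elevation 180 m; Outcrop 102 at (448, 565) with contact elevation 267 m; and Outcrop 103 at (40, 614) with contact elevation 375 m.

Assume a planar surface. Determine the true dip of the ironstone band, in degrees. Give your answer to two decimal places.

Two edge vectors: Outcrop 101→Outcrop 102 = (-81, 463, 87), Outcrop 101→Outcrop 103 = (-489, 512, 195).
Normal n = (Outcrop 101→Outcrop 102) × (Outcrop 101→Outcrop 103) = (45741, -26748, 184935).
So ∂z/∂x = −n_x/n_z = −0.24734 and ∂z/∂y = −n_y/n_z = 0.14463.
Gradient magnitude |∇z| = √(a² + b²) = √(0.06117 + 0.02092) = 0.28652.
True dip = arctan(0.28652) = 15.99°, dipping toward ESE (azimuth ≈ 120°).

15.99°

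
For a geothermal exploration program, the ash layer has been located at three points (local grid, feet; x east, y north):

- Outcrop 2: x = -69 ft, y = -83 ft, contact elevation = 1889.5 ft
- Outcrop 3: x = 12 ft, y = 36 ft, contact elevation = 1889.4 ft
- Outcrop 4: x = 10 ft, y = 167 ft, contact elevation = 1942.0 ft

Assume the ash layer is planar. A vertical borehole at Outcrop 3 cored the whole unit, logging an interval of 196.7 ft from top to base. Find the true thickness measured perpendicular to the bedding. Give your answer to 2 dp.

161.22 ft

Two edge vectors: Outcrop 2→Outcrop 3 = (81, 119, -0.1), Outcrop 2→Outcrop 4 = (79, 250, 52.5).
Normal n = (Outcrop 2→Outcrop 3) × (Outcrop 2→Outcrop 4) = (6272.5, -4260.4, 10849).
So ∂z/∂x = −n_x/n_z = −0.57816 and ∂z/∂y = −n_y/n_z = 0.39270.
|∇z| = √(a²+b²) = 0.69892, so dip δ = arctan(0.69892) = 34.95°.
True thickness = vertical thickness × cos δ = 196.7 × cos 34.95° = 161.22 ft.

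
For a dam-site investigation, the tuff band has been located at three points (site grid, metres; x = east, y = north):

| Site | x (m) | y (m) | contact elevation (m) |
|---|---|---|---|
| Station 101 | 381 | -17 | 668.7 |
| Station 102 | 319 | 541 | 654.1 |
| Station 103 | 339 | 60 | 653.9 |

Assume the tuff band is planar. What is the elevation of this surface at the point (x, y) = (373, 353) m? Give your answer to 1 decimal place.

671.7 m

Let the plane be z = a·x + b·y + c.
Station 102−Station 101: −62a + 558b = −14.6;  Station 103−Station 101: −42a + 77b = −14.8.
Solving gives a = 0.38228, b = 0.01631.
Then c = 668.7 − a·381 − b·-17 = 523.33.
At (373, 353): z = 142.6 + 5.8 + 523.33 = 671.7 m.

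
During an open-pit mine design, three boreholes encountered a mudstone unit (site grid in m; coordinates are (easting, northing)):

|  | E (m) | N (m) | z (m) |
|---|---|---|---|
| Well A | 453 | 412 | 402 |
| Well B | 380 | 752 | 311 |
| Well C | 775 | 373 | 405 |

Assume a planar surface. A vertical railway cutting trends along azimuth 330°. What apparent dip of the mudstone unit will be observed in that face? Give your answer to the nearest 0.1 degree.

Two edge vectors: Well A→Well B = (-73, 340, -91), Well A→Well C = (322, -39, 3).
Normal n = (Well A→Well B) × (Well A→Well C) = (-2529, -29083, -106633).
So ∂z/∂E = −n_x/n_z = −0.02372 and ∂z/∂N = −n_y/n_z = −0.27274.
Unit vector along 330° is (sin 330°, cos 330°) = (-0.5000, 0.8660).
Slope in that direction = a·(-0.5000) + b·(0.8660) = −0.22434.
Apparent dip = arctan|0.22434| = 12.6° (true dip is 15.3°, so apparent ≤ true as expected).

12.6°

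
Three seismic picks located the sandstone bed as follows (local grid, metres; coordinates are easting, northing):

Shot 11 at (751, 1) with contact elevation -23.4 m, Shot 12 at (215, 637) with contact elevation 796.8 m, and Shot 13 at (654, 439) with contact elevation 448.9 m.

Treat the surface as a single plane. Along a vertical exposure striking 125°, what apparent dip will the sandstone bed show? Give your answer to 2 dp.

Two edge vectors: Shot 11→Shot 12 = (-536, 636, 820.2), Shot 11→Shot 13 = (-97, 438, 472.3).
Normal n = (Shot 11→Shot 12) × (Shot 11→Shot 13) = (-58864.8, 173593.4, -173076).
So ∂z/∂easting = −n_x/n_z = −0.34011 and ∂z/∂northing = −n_y/n_z = 1.00299.
Unit vector along 125° is (sin 125°, cos 125°) = (0.8192, -0.5736).
Slope in that direction = a·(0.8192) + b·(-0.5736) = −0.85389.
Apparent dip = arctan|0.85389| = 40.49° (true dip is 46.6°, so apparent ≤ true as expected).

40.49°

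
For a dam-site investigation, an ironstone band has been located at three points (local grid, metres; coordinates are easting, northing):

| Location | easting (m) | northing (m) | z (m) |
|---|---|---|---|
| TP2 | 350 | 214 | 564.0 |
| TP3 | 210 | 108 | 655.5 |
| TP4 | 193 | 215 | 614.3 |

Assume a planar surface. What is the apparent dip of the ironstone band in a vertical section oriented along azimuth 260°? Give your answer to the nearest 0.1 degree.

Let the plane be z = a·easting + b·northing + c.
TP3−TP2: −140a − 106b = 91.5;  TP4−TP2: −157a + 1b = 50.3.
Solving gives a = −0.32316, b = −0.43639.
Unit vector along 260° is (sin 260°, cos 260°) = (-0.9848, -0.1736).
Slope in that direction = a·(-0.9848) + b·(-0.1736) = 0.39403.
Apparent dip = arctan|0.39403| = 21.5° (true dip is 28.5°, so apparent ≤ true as expected).

21.5°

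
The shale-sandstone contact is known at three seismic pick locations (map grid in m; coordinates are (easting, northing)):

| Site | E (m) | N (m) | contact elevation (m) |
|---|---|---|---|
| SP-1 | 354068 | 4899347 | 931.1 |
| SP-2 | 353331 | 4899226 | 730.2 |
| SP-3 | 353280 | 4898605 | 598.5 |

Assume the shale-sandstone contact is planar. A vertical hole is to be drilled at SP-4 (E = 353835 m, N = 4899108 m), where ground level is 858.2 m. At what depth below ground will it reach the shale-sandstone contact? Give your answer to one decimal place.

Two edge vectors: SP-1→SP-2 = (-737, -121, -200.9), SP-1→SP-3 = (-788, -742, -332.6).
Normal n = (SP-1→SP-2) × (SP-1→SP-3) = (-108823.2, -86817, 451506).
So ∂z/∂E = −n_x/n_z = 0.241022711 and ∂z/∂N = −n_y/n_z = 0.192283159.
Intercept c from SP-1: 931.1 − 85338.43 − 942061.92 = −1026469.25.
At (353835, 4899108): z_contact = 85282.27 + 942015.96 − 1026469.25 = 828.99 m.
Depth below ground = 858.2 − 828.99 = 29.2 m.

29.2 m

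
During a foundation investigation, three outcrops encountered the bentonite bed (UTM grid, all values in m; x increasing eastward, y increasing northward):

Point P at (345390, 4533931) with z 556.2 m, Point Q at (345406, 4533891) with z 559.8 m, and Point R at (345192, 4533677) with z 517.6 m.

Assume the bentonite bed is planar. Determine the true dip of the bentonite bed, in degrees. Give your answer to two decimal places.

11.60°

Let the plane be z = a·x + b·y + c.
Point Q−Point P: 16a − 40b = 3.6;  Point R−Point P: −198a − 254b = −38.6.
Solving gives a = 0.20514, b = −0.00794.
Gradient magnitude |∇z| = √(a² + b²) = √(0.04208 + 0.00006) = 0.20529.
True dip = arctan(0.20529) = 11.60°, dipping toward W (azimuth ≈ 272°).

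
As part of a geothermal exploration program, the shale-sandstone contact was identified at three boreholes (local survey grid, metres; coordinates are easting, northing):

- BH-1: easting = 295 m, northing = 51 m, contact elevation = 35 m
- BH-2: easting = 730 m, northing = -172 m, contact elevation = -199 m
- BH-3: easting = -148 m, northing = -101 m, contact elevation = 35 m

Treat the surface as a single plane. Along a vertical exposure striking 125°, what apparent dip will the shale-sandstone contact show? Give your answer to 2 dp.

28.25°

Let the plane be z = a·easting + b·northing + c.
BH-2−BH-1: 435a − 223b = −234;  BH-3−BH-1: −443a − 152b = 0.
Solving gives a = −0.21568, b = 0.62860.
Unit vector along 125° is (sin 125°, cos 125°) = (0.8192, -0.5736).
Slope in that direction = a·(0.8192) + b·(-0.5736) = −0.53723.
Apparent dip = arctan|0.53723| = 28.25° (true dip is 33.6°, so apparent ≤ true as expected).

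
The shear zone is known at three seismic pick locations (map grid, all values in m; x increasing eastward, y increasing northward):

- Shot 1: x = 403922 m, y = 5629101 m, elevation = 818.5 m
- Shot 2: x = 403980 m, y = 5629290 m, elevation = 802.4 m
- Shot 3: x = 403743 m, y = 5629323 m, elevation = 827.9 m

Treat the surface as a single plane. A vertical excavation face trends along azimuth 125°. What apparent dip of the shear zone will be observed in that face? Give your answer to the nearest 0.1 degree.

3.7°

Two edge vectors: Shot 1→Shot 2 = (58, 189, -16.1), Shot 1→Shot 3 = (-179, 222, 9.4).
Normal n = (Shot 1→Shot 2) × (Shot 1→Shot 3) = (5350.8, 2336.7, 46707).
So ∂z/∂x = −n_x/n_z = −0.11456 and ∂z/∂y = −n_y/n_z = −0.05003.
Unit vector along 125° is (sin 125°, cos 125°) = (0.8192, -0.5736).
Slope in that direction = a·(0.8192) + b·(-0.5736) = −0.06515.
Apparent dip = arctan|0.06515| = 3.7° (true dip is 7.1°, so apparent ≤ true as expected).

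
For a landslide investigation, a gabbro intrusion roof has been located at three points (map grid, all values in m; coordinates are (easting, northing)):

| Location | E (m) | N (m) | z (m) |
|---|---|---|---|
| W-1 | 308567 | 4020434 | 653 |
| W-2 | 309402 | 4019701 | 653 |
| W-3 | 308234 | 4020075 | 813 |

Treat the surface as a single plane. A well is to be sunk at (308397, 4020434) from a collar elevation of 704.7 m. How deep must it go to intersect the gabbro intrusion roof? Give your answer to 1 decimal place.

15.0 m

Two edge vectors: W-1→W-2 = (835, -733, 0), W-1→W-3 = (-333, -359, 160).
Normal n = (W-1→W-2) × (W-1→W-3) = (-117280, -133600, -543854).
So ∂z/∂E = −n_x/n_z = −0.215646111 and ∂z/∂N = −n_y/n_z = −0.245654165.
Intercept c from W-1: 653 + 66541.27 + 987636.36 = 1054830.63.
At (308397, 4020434): z_contact = −66504.61 − 987636.36 + 1054830.63 = 689.66 m.
Depth below ground = 704.7 − 689.66 = 15.0 m.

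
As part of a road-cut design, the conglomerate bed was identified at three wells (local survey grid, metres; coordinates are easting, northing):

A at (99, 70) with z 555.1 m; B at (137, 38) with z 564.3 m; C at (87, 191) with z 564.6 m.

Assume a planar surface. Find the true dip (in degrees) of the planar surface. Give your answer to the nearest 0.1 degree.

19.5°

Two edge vectors: A→B = (38, -32, 9.2), A→C = (-12, 121, 9.5).
Normal n = (A→B) × (A→C) = (-1417.2, -471.4, 4214).
So ∂z/∂easting = −n_x/n_z = 0.33631 and ∂z/∂northing = −n_y/n_z = 0.11187.
Gradient magnitude |∇z| = √(a² + b²) = √(0.11310 + 0.01251) = 0.35442.
True dip = arctan(0.35442) = 19.5°, dipping toward WSW (azimuth ≈ 252°).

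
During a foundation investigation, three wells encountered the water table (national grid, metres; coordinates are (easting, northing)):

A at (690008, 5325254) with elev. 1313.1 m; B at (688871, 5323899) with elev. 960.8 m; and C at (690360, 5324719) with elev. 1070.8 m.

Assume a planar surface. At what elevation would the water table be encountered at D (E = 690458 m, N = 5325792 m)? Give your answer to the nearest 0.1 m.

Two edge vectors: A→B = (-1137, -1355, -352.3), A→C = (352, -535, -242.3).
Normal n = (A→B) × (A→C) = (139836, -399504.7, 1085255).
So ∂z/∂E = −n_x/n_z = −0.128850823 and ∂z/∂N = −n_y/n_z = 0.368120580.
Intercept c from A: 1313.1 + 88908.10 − 1960335.59 = −1870114.39.
At (690458, 5325792): z = −88966.1 + 1960533.6 − 1870114.39 = 1453.2 m.

1453.2 m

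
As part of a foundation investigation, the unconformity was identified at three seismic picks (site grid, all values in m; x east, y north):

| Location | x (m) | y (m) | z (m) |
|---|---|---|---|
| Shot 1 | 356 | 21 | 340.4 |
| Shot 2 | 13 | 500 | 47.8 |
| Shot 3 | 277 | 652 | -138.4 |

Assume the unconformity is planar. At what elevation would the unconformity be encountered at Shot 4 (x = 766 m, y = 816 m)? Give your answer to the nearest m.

Two edge vectors: Shot 1→Shot 2 = (-343, 479, -292.6), Shot 1→Shot 3 = (-79, 631, -478.8).
Normal n = (Shot 1→Shot 2) × (Shot 1→Shot 3) = (-44714.6, -141113, -178592).
So ∂z/∂x = −n_x/n_z = −0.25037 and ∂z/∂y = −n_y/n_z = −0.79014.
Intercept c from Shot 1: 340.4 + 89.13 + 16.59 = 446.13.
At (766, 816): z = −191.8 − 644.8 + 446.13 = -390.4 m.

-390 m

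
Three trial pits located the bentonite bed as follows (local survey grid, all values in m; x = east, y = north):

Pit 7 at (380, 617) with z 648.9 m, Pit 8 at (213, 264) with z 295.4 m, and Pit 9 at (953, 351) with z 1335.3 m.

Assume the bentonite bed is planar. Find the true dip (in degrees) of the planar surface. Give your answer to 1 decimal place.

54.6°

Let the plane be z = a·x + b·y + c.
Pit 8−Pit 7: −167a − 353b = −353.5;  Pit 9−Pit 7: 573a − 266b = 686.4.
Solving gives a = 1.36337, b = 0.35642.
Gradient magnitude |∇z| = √(a² + b²) = √(1.85877 + 0.12704) = 1.40919.
True dip = arctan(1.40919) = 54.6°, dipping toward WSW (azimuth ≈ 255°).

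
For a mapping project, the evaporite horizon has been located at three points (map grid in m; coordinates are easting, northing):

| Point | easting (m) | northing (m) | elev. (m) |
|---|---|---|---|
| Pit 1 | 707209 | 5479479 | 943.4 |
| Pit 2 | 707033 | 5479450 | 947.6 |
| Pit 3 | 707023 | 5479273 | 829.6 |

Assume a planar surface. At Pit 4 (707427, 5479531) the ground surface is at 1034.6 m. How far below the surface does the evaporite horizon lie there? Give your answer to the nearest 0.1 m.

Let the plane be z = a·easting + b·northing + c.
Pit 2−Pit 1: −176a − 29b = 4.2;  Pit 3−Pit 1: −186a − 206b = −113.8.
Solving gives a = −0.134968570, b = 0.674292010.
Then c = 943.4 − a·707209 − b·5479479 = −3598374.52.
At (707427, 5479531): z_contact = −95480.41 + 3694803.97 − 3598374.52 = 949.04 m.
Depth below ground = 1034.6 − 949.04 = 85.6 m.

85.6 m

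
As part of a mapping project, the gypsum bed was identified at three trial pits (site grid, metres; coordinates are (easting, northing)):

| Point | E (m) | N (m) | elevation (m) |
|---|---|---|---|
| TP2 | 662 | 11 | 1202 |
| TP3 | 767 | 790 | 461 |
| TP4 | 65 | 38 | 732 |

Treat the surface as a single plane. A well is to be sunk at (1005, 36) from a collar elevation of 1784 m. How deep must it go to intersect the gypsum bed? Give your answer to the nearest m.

Let the plane be z = a·E + b·N + c.
TP3−TP2: 105a + 779b = −741;  TP4−TP2: −597a + 27b = −470.
Solving gives a = 0.73974, b = −1.05093.
Then c = 1202 − a·662 − b·11 = 723.85.
At (1005, 36): z_contact = 743.4 − 37.8 + 723.85 = 1429.5 m.
Depth below ground = 1784 − 1429.5 = 355 m.

355 m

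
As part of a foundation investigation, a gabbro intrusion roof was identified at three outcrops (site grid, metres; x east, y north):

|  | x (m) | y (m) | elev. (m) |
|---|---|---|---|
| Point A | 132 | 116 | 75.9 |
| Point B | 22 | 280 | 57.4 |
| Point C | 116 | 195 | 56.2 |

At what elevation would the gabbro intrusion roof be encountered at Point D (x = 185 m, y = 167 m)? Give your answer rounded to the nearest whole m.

45 m

Let the plane be z = a·x + b·y + c.
Point B−Point A: −110a + 164b = −18.5;  Point C−Point A: −16a + 79b = −19.7.
Solving gives a = −0.29167, b = −0.30844.
Then c = 75.9 − a·132 − b·116 = 150.18.
At (185, 167): z = −54.0 − 51.5 + 150.18 = 44.7 m.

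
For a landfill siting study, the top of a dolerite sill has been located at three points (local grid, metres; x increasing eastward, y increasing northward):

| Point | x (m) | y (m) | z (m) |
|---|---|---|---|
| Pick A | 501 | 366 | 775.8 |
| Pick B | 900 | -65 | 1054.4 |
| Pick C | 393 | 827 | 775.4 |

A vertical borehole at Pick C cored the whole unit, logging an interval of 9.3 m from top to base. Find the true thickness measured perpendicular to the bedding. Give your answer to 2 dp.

6.71 m

Let the plane be z = a·x + b·y + c.
Pick B−Pick A: 399a − 431b = 278.6;  Pick C−Pick A: −108a + 461b = −0.4.
Solving gives a = 0.93356, b = 0.21784.
|∇z| = √(a²+b²) = 0.95863, so dip δ = arctan(0.95863) = 43.79°.
True thickness = vertical thickness × cos δ = 9.3 × cos 43.79° = 6.71 m.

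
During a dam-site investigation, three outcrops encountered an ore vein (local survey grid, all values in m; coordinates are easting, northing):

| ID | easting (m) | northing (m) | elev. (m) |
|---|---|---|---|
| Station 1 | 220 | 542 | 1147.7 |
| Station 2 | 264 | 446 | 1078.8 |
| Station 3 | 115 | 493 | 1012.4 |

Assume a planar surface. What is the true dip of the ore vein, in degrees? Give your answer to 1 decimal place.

53.1°

Let the plane be z = a·easting + b·northing + c.
Station 2−Station 1: 44a − 96b = −68.9;  Station 3−Station 1: −105a − 49b = −135.3.
Solving gives a = 0.78561, b = 1.07778.
Gradient magnitude |∇z| = √(a² + b²) = √(0.61718 + 1.16161) = 1.33371.
True dip = arctan(1.33371) = 53.1°, dipping toward SW (azimuth ≈ 216°).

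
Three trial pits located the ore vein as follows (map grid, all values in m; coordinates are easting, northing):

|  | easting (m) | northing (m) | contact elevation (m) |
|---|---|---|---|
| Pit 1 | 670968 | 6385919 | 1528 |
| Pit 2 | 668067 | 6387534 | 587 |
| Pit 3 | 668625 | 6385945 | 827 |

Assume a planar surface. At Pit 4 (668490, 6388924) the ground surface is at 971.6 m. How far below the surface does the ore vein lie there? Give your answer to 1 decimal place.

Let the plane be z = a·easting + b·northing + c.
Pit 2−Pit 1: −2901a + 1615b = −941;  Pit 3−Pit 1: −2343a + 26b = −701.
Solving gives a = 0.298676911, b = −0.046153734.
Then c = 1528 − a·670968 − b·6385919 = 95859.36.
At (668490, 6388924): z_contact = 199662.53 − 294872.70 + 95859.36 = 649.19 m.
Depth below ground = 971.6 − 649.19 = 322.4 m.

322.4 m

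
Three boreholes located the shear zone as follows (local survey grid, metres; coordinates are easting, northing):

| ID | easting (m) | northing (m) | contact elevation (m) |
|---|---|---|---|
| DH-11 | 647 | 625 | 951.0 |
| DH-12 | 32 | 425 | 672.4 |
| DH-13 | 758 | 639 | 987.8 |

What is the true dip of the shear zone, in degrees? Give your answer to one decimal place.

Two edge vectors: DH-11→DH-12 = (-615, -200, -278.6), DH-11→DH-13 = (111, 14, 36.8).
Normal n = (DH-11→DH-12) × (DH-11→DH-13) = (-3459.6, -8292.6, 13590).
So ∂z/∂easting = −n_x/n_z = 0.25457 and ∂z/∂northing = −n_y/n_z = 0.61020.
Gradient magnitude |∇z| = √(a² + b²) = √(0.06481 + 0.37234) = 0.66117.
True dip = arctan(0.66117) = 33.5°, dipping toward SSW (azimuth ≈ 203°).

33.5°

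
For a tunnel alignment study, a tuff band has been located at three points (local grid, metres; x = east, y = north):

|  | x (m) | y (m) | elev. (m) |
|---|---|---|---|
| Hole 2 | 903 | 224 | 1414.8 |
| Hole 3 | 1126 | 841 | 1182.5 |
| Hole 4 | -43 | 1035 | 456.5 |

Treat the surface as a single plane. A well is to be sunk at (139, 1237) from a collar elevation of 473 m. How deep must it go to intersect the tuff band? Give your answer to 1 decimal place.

Let the plane be z = a·x + b·y + c.
Hole 3−Hole 2: 223a + 617b = −232.3;  Hole 4−Hole 2: −946a + 811b = −958.3.
Solving gives a = 0.526955, b = −0.566955.
Then c = 1414.8 − a·903 − b·224 = 1065.96.
At (139, 1237): z_contact = 73.25 − 701.32 + 1065.96 = 437.88 m.
Depth below ground = 473 − 437.88 = 35.1 m.

35.1 m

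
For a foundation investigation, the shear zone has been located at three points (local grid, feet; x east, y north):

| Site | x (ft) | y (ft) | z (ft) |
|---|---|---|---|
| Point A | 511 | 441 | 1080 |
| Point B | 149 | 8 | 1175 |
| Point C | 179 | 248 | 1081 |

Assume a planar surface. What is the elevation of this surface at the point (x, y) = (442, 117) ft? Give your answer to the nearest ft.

Let the plane be z = a·x + b·y + c.
Point B−Point A: −362a − 433b = 95;  Point C−Point A: −332a − 193b = 1.
Solving gives a = 0.24228, b = −0.42195.
Then c = 1080 − a·511 − b·441 = 1142.28.
At (442, 117): z = 107.1 − 49.4 + 1142.28 = 1200.0 ft.

1200 ft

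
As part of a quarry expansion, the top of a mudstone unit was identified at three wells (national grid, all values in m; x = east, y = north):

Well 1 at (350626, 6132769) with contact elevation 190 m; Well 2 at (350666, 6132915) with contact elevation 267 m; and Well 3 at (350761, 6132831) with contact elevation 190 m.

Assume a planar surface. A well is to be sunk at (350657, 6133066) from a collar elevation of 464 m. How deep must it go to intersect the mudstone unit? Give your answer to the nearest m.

103 m

Two edge vectors: Well 1→Well 2 = (40, 146, 77), Well 1→Well 3 = (135, 62, 0).
Normal n = (Well 1→Well 2) × (Well 1→Well 3) = (-4774, 10395, -17230).
So ∂z/∂x = −n_x/n_z = −0.27707487 and ∂z/∂y = −n_y/n_z = 0.60330818.
Intercept c from Well 1: 190 + 97149.65 − 3699949.72 = −3602610.07.
At (350657, 6133066): z_contact = −97158.2 + 3700128.9 − 3602610.07 = 360.6 m.
Depth below ground = 464 − 360.6 = 103 m.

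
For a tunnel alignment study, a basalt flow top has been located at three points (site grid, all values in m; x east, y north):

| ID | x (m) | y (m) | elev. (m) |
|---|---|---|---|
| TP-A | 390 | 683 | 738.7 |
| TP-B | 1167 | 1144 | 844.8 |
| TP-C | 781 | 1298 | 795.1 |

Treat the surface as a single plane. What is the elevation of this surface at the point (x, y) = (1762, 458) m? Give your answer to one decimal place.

Two edge vectors: TP-A→TP-B = (777, 461, 106.1), TP-A→TP-C = (391, 615, 56.4).
Normal n = (TP-A→TP-B) × (TP-A→TP-C) = (-39251.1, -2337.7, 297604).
So ∂z/∂x = −n_x/n_z = 0.131890 and ∂z/∂y = −n_y/n_z = 0.007855.
Intercept c from TP-A: 738.7 − 51.44 − 5.37 = 681.90.
At (1762, 458): z = 232.4 + 3.6 + 681.90 = 917.9 m.

917.9 m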